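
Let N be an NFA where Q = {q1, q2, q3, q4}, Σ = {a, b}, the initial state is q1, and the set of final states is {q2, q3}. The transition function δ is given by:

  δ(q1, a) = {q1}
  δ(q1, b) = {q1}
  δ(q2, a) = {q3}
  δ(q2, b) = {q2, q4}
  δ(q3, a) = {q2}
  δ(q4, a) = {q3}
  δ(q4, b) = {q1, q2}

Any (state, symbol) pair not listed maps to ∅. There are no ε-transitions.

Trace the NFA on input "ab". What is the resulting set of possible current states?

{q1}

Start in {q1}.
Read 'a': {q1} → {q1}.
Read 'b': {q1} → {q1}.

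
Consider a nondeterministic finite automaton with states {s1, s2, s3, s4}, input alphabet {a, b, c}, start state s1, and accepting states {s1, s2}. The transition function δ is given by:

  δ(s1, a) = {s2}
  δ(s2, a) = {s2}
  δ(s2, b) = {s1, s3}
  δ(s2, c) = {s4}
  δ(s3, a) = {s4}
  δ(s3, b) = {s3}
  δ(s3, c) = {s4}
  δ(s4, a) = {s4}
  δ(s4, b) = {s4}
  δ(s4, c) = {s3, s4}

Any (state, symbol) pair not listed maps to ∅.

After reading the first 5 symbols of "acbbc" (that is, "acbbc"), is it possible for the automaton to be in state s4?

Yes

Start in {s1}.
Read 'a': {s1} → {s2}.
Read 'c': {s2} → {s4}.
Read 'b': {s4} → {s4}.
Read 'b': {s4} → {s4}.
Read 'c': {s4} → {s3, s4}.
State s4 is in {s3, s4}.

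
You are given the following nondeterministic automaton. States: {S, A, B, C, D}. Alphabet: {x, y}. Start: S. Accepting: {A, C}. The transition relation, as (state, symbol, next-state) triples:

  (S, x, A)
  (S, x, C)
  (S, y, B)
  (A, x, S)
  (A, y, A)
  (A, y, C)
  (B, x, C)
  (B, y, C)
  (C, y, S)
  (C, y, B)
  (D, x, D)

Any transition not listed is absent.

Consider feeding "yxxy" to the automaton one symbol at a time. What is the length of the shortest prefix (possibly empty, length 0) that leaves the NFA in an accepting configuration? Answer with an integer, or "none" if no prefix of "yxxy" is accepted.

2

Start in {S}.
Read 'y': S→{B}; now {B}.
Read 'x': B→{C}; now {C}.
None of the earlier sets intersect F, but {C} does.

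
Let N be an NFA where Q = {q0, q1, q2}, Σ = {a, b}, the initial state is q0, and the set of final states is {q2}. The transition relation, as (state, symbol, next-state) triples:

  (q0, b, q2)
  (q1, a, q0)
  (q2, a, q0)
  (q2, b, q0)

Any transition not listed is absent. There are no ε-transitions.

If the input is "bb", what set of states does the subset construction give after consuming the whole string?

Start in {q0}.
Read 'b': q0→{q2}; now {q2}.
Read 'b': q2→{q0}; now {q0}.

{q0}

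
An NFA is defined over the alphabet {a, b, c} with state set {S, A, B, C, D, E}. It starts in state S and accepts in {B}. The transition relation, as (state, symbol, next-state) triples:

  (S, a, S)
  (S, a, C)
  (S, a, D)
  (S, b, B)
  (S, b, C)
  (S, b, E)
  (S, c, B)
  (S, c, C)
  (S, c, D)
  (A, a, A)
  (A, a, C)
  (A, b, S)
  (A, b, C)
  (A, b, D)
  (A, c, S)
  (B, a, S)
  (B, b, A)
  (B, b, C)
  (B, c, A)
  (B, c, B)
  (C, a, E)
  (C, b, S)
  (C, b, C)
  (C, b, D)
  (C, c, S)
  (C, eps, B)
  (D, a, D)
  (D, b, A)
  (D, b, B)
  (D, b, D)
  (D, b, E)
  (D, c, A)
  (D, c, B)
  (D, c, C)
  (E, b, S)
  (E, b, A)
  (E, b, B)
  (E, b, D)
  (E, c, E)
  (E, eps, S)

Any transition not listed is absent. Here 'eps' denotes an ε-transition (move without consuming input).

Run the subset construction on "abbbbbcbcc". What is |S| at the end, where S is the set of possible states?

6

Start in {S}.
Read 'a': S→{S, C, D}; union {S, C, D}; ε-closure = {S, B, C, D}.
Read 'b': S→{B, C, E}, B→{A, C}, C→{S, C, D}, D→{A, B, D, E}; now {S, A, B, C, D, E}.
Read 'b': S→{B, C, E}, A→{S, C, D}, B→{A, C}, C→{S, C, D}, D→{A, B, D, E}, E→{S, A, B, D}; now {S, A, B, C, D, E}.
Read 'b': S→{B, C, E}, A→{S, C, D}, B→{A, C}, C→{S, C, D}, D→{A, B, D, E}, E→{S, A, B, D}; now {S, A, B, C, D, E}.
Read 'b': S→{B, C, E}, A→{S, C, D}, B→{A, C}, C→{S, C, D}, D→{A, B, D, E}, E→{S, A, B, D}; now {S, A, B, C, D, E}.
Read 'b': S→{B, C, E}, A→{S, C, D}, B→{A, C}, C→{S, C, D}, D→{A, B, D, E}, E→{S, A, B, D}; now {S, A, B, C, D, E}.
Read 'c': S→{B, C, D}, A→{S}, B→{A, B}, C→{S}, D→{A, B, C}, E→{E}; now {S, A, B, C, D, E}.
Read 'b': S→{B, C, E}, A→{S, C, D}, B→{A, C}, C→{S, C, D}, D→{A, B, D, E}, E→{S, A, B, D}; now {S, A, B, C, D, E}.
Read 'c': S→{B, C, D}, A→{S}, B→{A, B}, C→{S}, D→{A, B, C}, E→{E}; now {S, A, B, C, D, E}.
Read 'c': S→{B, C, D}, A→{S}, B→{A, B}, C→{S}, D→{A, B, C}, E→{E}; now {S, A, B, C, D, E}.
That set has 6 states.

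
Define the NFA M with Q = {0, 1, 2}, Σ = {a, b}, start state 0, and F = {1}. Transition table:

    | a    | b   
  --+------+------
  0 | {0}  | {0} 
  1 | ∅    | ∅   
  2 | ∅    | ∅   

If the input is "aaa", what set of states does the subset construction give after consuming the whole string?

Start in {0}.
Read 'a': {0} → {0}.
Read 'a': {0} → {0}.
Read 'a': {0} → {0}.

{0}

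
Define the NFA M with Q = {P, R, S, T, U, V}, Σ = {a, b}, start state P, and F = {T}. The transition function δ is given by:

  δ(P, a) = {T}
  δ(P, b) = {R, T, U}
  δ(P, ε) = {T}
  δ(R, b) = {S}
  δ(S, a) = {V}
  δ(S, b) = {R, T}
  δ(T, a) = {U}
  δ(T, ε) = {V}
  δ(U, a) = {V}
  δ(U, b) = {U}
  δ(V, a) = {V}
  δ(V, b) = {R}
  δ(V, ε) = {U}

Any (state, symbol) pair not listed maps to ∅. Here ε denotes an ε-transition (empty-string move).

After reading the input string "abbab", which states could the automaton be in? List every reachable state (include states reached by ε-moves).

{R, U}

Start: ε-closure({P}) = {P, T, U, V}.
Read 'a': P→{T}, T→{U}, U→{V}, V→{V}; now {T, U, V}.
Read 'b': T→∅, U→{U}, V→{R}; now {R, U}.
Read 'b': R→{S}, U→{U}; now {S, U}.
Read 'a': S→{V}, U→{V}; union {V}; ε-closure = {U, V}.
Read 'b': U→{U}, V→{R}; now {R, U}.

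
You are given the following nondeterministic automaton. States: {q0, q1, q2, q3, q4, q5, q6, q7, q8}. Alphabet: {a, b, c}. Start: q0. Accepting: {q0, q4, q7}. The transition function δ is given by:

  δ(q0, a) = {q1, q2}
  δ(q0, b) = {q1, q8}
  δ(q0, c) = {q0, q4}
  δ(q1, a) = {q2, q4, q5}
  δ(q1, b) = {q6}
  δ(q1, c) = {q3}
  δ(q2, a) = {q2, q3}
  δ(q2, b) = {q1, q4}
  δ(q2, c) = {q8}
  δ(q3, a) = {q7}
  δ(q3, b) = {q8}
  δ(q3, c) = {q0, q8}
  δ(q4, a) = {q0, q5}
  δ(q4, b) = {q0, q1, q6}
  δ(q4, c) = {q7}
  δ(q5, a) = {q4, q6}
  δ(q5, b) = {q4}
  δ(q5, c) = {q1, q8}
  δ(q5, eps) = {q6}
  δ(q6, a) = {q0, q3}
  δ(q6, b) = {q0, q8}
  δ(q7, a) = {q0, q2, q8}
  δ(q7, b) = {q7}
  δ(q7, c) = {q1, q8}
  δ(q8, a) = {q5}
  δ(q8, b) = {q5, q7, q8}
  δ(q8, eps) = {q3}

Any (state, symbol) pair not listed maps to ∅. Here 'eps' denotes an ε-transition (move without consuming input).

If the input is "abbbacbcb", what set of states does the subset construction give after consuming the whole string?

Start in {q0}.
Read 'a': q0→{q1, q2}; now {q1, q2}.
Read 'b': q1→{q6}, q2→{q1, q4}; now {q1, q4, q6}.
Read 'b': q1→{q6}, q4→{q0, q1, q6}, q6→{q0, q8}; union {q0, q1, q6, q8}; ε-closure = {q0, q1, q3, q6, q8}.
Read 'b': q0→{q1, q8}, q1→{q6}, q3→{q8}, q6→{q0, q8}, q8→{q5, q7, q8}; union {q0, q1, q5, q6, q7, q8}; ε-closure = {q0, q1, q3, q5, q6, q7, q8}.
Read 'a': q0→{q1, q2}, q1→{q2, q4, q5}, q3→{q7}, q5→{q4, q6}, q6→{q0, q3}, q7→{q0, q2, q8}, q8→{q5}; now {q0, q1, q2, q3, q4, q5, q6, q7, q8}.
Read 'c': q0→{q0, q4}, q1→{q3}, q2→{q8}, q3→{q0, q8}, q4→{q7}, q5→{q1, q8}, q6→∅, q7→{q1, q8}, q8→∅; now {q0, q1, q3, q4, q7, q8}.
Read 'b': q0→{q1, q8}, q1→{q6}, q3→{q8}, q4→{q0, q1, q6}, q7→{q7}, q8→{q5, q7, q8}; union {q0, q1, q5, q6, q7, q8}; ε-closure = {q0, q1, q3, q5, q6, q7, q8}.
Read 'c': q0→{q0, q4}, q1→{q3}, q3→{q0, q8}, q5→{q1, q8}, q6→∅, q7→{q1, q8}, q8→∅; now {q0, q1, q3, q4, q8}.
Read 'b': q0→{q1, q8}, q1→{q6}, q3→{q8}, q4→{q0, q1, q6}, q8→{q5, q7, q8}; union {q0, q1, q5, q6, q7, q8}; ε-closure = {q0, q1, q3, q5, q6, q7, q8}.

{q0, q1, q3, q5, q6, q7, q8}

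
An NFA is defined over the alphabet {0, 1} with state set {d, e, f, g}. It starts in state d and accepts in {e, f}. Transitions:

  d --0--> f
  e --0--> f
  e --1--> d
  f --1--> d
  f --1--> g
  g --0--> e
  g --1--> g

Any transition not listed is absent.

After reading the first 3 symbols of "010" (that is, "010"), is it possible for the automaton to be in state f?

Yes

Start in {d}.
Read '0': {d} → {f}.
Read '1': {f} → {d, g}.
Read '0': {d, g} → {e, f}.
State f is in {e, f}.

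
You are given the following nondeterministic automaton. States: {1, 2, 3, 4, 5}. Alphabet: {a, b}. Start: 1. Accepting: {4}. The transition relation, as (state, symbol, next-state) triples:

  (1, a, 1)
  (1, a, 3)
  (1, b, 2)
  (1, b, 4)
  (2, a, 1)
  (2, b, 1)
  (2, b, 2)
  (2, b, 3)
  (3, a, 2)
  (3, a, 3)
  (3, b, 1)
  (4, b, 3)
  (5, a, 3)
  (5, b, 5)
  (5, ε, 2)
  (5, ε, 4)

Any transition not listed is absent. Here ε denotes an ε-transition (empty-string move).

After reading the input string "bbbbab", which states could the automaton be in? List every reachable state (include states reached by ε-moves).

{1, 2, 3, 4}

Start in {1}.
Read 'b': 1→{2, 4}; now {2, 4}.
Read 'b': 2→{1, 2, 3}, 4→{3}; now {1, 2, 3}.
Read 'b': 1→{2, 4}, 2→{1, 2, 3}, 3→{1}; now {1, 2, 3, 4}.
Read 'b': 1→{2, 4}, 2→{1, 2, 3}, 3→{1}, 4→{3}; now {1, 2, 3, 4}.
Read 'a': 1→{1, 3}, 2→{1}, 3→{2, 3}, 4→∅; now {1, 2, 3}.
Read 'b': 1→{2, 4}, 2→{1, 2, 3}, 3→{1}; now {1, 2, 3, 4}.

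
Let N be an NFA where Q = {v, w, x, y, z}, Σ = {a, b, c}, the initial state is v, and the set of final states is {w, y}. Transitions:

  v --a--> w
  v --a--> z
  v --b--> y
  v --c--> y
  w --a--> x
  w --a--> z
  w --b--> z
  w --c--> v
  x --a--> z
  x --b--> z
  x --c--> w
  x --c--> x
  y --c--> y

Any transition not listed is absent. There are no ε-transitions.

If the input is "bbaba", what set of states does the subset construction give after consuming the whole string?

Start in {v}.
Read 'b': {v} → {y}.
Read 'b': {y} → ∅.
The set is empty and remains empty for the remaining 3 symbols.

∅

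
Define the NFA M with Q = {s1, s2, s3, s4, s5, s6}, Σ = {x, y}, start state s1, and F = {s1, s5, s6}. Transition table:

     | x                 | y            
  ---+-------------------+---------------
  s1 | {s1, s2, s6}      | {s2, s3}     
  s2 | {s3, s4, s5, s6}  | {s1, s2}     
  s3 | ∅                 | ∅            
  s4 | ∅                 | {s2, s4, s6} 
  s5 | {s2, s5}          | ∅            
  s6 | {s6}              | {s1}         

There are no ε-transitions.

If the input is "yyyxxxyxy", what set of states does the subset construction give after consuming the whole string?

{s1, s2, s3, s4, s6}

Start in {s1}.
Read 'y': {s1} → {s2, s3}.
Read 'y': {s2, s3} → {s1, s2}.
Read 'y': {s1, s2} → {s1, s2, s3}.
Read 'x': {s1, s2, s3} → {s1, s2, s3, s4, s5, s6}.
Read 'x': {s1, s2, s3, s4, s5, s6} → {s1, s2, s3, s4, s5, s6}.
Read 'x': {s1, s2, s3, s4, s5, s6} → {s1, s2, s3, s4, s5, s6}.
Read 'y': {s1, s2, s3, s4, s5, s6} → {s1, s2, s3, s4, s6}.
Read 'x': {s1, s2, s3, s4, s6} → {s1, s2, s3, s4, s5, s6}.
Read 'y': {s1, s2, s3, s4, s5, s6} → {s1, s2, s3, s4, s6}.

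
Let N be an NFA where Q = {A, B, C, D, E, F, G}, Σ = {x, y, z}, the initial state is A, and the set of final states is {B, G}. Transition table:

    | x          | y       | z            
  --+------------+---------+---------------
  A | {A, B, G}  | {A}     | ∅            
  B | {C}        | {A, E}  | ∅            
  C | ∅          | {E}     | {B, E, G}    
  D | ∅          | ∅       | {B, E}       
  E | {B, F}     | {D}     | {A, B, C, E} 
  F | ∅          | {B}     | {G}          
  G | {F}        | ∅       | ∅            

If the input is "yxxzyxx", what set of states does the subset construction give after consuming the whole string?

Start in {A}.
Read 'y': A→{A}; now {A}.
Read 'x': A→{A, B, G}; now {A, B, G}.
Read 'x': A→{A, B, G}, B→{C}, G→{F}; now {A, B, C, F, G}.
Read 'z': A→∅, B→∅, C→{B, E, G}, F→{G}, G→∅; now {B, E, G}.
Read 'y': B→{A, E}, E→{D}, G→∅; now {A, D, E}.
Read 'x': A→{A, B, G}, D→∅, E→{B, F}; now {A, B, F, G}.
Read 'x': A→{A, B, G}, B→{C}, F→∅, G→{F}; now {A, B, C, F, G}.

{A, B, C, F, G}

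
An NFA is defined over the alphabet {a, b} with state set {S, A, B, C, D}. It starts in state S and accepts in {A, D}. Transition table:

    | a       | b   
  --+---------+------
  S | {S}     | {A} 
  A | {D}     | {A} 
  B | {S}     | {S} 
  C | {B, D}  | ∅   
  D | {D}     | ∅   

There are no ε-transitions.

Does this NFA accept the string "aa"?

Start in {S}.
Read 'a': {S} → {S}.
Read 'a': {S} → {S}.
The final set {S} contains no accepting state.

No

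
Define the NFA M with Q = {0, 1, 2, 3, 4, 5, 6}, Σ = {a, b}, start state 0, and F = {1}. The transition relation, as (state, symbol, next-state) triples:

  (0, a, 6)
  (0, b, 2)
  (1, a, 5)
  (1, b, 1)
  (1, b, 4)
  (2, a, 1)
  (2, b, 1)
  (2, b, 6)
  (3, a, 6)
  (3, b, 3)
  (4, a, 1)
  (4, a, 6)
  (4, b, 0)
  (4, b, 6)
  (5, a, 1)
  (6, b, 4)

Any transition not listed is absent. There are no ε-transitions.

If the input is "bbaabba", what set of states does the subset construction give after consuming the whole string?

{1, 5, 6}

Start in {0}.
Read 'b': 0→{2}; now {2}.
Read 'b': 2→{1, 6}; now {1, 6}.
Read 'a': 1→{5}, 6→∅; now {5}.
Read 'a': 5→{1}; now {1}.
Read 'b': 1→{1, 4}; now {1, 4}.
Read 'b': 1→{1, 4}, 4→{0, 6}; now {0, 1, 4, 6}.
Read 'a': 0→{6}, 1→{5}, 4→{1, 6}, 6→∅; now {1, 5, 6}.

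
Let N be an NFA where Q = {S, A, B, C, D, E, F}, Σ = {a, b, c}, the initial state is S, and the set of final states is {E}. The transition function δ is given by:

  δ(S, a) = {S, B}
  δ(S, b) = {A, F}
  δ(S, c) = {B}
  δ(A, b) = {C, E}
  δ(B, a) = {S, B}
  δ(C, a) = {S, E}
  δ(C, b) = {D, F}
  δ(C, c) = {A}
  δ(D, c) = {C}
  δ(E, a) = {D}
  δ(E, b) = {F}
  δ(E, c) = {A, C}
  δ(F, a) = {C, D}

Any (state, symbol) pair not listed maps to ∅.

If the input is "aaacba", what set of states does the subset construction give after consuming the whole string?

Start in {S}.
Read 'a': {S} → {S, B}.
Read 'a': {S, B} → {S, B}.
Read 'a': {S, B} → {S, B}.
Read 'c': {S, B} → {B}.
Read 'b': {B} → ∅.
The set is empty and remains empty for the remaining 1 symbol.

∅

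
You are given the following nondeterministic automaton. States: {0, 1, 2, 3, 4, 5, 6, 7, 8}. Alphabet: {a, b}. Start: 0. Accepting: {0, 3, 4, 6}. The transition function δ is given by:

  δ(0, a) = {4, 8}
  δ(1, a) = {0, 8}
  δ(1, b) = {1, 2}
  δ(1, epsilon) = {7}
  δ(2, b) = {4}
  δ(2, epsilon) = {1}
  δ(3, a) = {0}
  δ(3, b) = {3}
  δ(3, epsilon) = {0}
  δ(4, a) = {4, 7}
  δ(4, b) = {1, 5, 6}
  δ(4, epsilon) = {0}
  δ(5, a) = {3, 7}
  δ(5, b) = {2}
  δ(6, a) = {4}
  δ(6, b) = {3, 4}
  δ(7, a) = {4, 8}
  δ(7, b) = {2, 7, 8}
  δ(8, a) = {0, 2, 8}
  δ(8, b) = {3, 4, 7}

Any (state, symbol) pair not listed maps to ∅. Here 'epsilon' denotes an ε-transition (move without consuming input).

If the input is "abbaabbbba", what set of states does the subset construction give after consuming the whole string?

{0, 1, 2, 3, 4, 7, 8}

Start in {0}.
Read 'a': 0→{4, 8}; union {4, 8}; ε-closure = {0, 4, 8}.
Read 'b': 0→∅, 4→{1, 5, 6}, 8→{3, 4, 7}; union {1, 3, 4, 5, 6, 7}; ε-closure = {0, 1, 3, 4, 5, 6, 7}.
Read 'b': 0→∅, 1→{1, 2}, 3→{3}, 4→{1, 5, 6}, 5→{2}, 6→{3, 4}, 7→{2, 7, 8}; union {1, 2, 3, 4, 5, 6, 7, 8}; ε-closure = {0, 1, 2, 3, 4, 5, 6, 7, 8}.
Read 'a': 0→{4, 8}, 1→{0, 8}, 2→∅, 3→{0}, 4→{4, 7}, 5→{3, 7}, 6→{4}, 7→{4, 8}, 8→{0, 2, 8}; union {0, 2, 3, 4, 7, 8}; ε-closure = {0, 1, 2, 3, 4, 7, 8}.
Read 'a': 0→{4, 8}, 1→{0, 8}, 2→∅, 3→{0}, 4→{4, 7}, 7→{4, 8}, 8→{0, 2, 8}; union {0, 2, 4, 7, 8}; ε-closure = {0, 1, 2, 4, 7, 8}.
Read 'b': 0→∅, 1→{1, 2}, 2→{4}, 4→{1, 5, 6}, 7→{2, 7, 8}, 8→{3, 4, 7}; union {1, 2, 3, 4, 5, 6, 7, 8}; ε-closure = {0, 1, 2, 3, 4, 5, 6, 7, 8}.
Read 'b': 0→∅, 1→{1, 2}, 2→{4}, 3→{3}, 4→{1, 5, 6}, 5→{2}, 6→{3, 4}, 7→{2, 7, 8}, 8→{3, 4, 7}; union {1, 2, 3, 4, 5, 6, 7, 8}; ε-closure = {0, 1, 2, 3, 4, 5, 6, 7, 8}.
Read 'b': 0→∅, 1→{1, 2}, 2→{4}, 3→{3}, 4→{1, 5, 6}, 5→{2}, 6→{3, 4}, 7→{2, 7, 8}, 8→{3, 4, 7}; union {1, 2, 3, 4, 5, 6, 7, 8}; ε-closure = {0, 1, 2, 3, 4, 5, 6, 7, 8}.
Read 'b': 0→∅, 1→{1, 2}, 2→{4}, 3→{3}, 4→{1, 5, 6}, 5→{2}, 6→{3, 4}, 7→{2, 7, 8}, 8→{3, 4, 7}; union {1, 2, 3, 4, 5, 6, 7, 8}; ε-closure = {0, 1, 2, 3, 4, 5, 6, 7, 8}.
Read 'a': 0→{4, 8}, 1→{0, 8}, 2→∅, 3→{0}, 4→{4, 7}, 5→{3, 7}, 6→{4}, 7→{4, 8}, 8→{0, 2, 8}; union {0, 2, 3, 4, 7, 8}; ε-closure = {0, 1, 2, 3, 4, 7, 8}.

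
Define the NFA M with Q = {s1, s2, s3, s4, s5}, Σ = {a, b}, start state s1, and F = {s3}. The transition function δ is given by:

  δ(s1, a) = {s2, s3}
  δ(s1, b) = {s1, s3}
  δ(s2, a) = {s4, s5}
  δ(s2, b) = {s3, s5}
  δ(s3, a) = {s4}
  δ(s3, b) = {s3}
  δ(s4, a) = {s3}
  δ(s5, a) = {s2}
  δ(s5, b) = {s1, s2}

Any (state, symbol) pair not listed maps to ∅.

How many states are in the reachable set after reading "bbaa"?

Start in {s1}.
Read 'b': {s1} → {s1, s3}.
Read 'b': {s1, s3} → {s1, s3}.
Read 'a': {s1, s3} → {s2, s3, s4}.
Read 'a': {s2, s3, s4} → {s3, s4, s5}.
That set has 3 states.

3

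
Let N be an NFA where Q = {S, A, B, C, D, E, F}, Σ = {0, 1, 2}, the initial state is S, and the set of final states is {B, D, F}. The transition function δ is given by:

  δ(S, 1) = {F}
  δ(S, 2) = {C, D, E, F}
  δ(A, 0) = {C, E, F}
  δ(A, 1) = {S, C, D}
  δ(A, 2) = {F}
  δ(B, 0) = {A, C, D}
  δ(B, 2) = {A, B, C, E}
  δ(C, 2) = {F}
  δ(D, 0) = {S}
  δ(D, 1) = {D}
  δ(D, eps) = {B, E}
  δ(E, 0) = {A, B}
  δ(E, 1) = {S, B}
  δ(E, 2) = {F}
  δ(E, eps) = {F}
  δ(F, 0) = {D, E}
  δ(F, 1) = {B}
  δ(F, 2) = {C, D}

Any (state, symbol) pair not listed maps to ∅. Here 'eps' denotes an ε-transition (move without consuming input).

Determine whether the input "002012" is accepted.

No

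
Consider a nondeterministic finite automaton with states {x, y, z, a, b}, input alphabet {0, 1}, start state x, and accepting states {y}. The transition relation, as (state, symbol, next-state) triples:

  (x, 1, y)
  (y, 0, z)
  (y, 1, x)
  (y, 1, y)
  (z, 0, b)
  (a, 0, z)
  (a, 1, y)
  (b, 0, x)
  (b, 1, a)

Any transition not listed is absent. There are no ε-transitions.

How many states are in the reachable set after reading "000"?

Start in {x}.
Read '0': {x} → ∅.
The set is empty and remains empty for the remaining 2 symbols.
That set has 0 states.

0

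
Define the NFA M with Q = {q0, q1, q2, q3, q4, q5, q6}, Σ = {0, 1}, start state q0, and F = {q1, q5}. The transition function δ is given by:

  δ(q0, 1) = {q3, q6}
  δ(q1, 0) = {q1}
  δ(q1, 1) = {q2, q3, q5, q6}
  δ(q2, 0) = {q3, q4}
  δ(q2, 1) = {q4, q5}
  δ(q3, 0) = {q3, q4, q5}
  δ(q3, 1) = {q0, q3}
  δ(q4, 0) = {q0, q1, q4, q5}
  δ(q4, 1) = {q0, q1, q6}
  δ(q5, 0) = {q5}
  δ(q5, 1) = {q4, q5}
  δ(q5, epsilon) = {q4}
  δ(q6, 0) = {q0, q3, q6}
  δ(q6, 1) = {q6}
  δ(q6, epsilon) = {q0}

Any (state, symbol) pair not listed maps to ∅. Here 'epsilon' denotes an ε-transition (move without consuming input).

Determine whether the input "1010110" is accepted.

Yes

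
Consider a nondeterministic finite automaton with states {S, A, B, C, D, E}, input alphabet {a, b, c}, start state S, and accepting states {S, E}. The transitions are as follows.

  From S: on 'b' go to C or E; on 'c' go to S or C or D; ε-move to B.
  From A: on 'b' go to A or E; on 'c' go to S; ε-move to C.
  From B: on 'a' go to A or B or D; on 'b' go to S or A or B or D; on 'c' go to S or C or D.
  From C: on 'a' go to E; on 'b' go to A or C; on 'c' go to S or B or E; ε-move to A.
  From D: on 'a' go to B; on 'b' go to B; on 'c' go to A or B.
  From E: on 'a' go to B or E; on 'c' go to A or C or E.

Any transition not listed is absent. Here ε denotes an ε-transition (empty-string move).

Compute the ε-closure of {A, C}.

{A, C}

Begin with {A, C}.
No ε-moves leave this set, so the closure equals the set itself.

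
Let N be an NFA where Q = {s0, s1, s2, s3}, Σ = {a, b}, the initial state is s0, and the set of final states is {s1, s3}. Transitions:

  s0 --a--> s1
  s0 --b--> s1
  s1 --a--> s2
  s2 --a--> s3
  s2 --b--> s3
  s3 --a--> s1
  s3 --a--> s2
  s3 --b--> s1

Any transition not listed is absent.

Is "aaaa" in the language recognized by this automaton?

Yes

Start in {s0}.
Read 'a': s0→{s1}; now {s1}.
Read 'a': s1→{s2}; now {s2}.
Read 'a': s2→{s3}; now {s3}.
Read 'a': s3→{s1, s2}; now {s1, s2}.
The final set {s1, s2} contains the accepting state s1.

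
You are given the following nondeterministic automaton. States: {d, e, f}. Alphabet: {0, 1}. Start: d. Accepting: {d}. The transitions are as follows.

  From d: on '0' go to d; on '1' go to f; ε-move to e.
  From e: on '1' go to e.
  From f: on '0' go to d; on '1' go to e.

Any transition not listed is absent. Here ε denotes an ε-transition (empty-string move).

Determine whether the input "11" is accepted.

Start: ε-closure({d}) = {d, e}.
Read '1': d→{f}, e→{e}; now {e, f}.
Read '1': e→{e}, f→{e}; now {e}.
The final set {e} contains no accepting state.

No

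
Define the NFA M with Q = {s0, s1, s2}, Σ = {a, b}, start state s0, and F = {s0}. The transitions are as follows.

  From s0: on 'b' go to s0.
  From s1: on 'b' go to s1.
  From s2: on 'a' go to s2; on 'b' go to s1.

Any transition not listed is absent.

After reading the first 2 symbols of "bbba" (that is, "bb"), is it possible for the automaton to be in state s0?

Yes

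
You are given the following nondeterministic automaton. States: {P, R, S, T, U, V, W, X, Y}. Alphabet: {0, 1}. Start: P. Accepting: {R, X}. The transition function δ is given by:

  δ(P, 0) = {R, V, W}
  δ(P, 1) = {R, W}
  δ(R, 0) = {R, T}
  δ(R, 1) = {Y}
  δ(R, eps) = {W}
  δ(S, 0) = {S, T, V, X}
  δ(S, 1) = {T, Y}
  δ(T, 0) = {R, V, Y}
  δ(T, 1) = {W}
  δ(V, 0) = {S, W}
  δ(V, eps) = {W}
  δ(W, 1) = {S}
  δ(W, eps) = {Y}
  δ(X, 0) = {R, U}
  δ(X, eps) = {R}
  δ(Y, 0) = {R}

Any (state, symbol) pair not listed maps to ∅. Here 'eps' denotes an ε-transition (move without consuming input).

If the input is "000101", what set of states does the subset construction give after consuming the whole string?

{S, T, W, Y}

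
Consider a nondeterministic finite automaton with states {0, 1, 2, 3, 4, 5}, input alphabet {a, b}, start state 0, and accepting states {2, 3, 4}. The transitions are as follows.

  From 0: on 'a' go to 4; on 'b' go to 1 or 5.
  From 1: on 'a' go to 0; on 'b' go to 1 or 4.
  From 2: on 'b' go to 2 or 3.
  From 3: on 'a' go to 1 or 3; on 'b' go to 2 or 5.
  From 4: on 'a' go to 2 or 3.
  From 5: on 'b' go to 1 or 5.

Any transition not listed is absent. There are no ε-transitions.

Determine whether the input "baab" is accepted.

Start in {0}.
Read 'b': {0} → {1, 5}.
Read 'a': {1, 5} → {0}.
Read 'a': {0} → {4}.
Read 'b': {4} → ∅.
The final set ∅ contains no accepting state.

No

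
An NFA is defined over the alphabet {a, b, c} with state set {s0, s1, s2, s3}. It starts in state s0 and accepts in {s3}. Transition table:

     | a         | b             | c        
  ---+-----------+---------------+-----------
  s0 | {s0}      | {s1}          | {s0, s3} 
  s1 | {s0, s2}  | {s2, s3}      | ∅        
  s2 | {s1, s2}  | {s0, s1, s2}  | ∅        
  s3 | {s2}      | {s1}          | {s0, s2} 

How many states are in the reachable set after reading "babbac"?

2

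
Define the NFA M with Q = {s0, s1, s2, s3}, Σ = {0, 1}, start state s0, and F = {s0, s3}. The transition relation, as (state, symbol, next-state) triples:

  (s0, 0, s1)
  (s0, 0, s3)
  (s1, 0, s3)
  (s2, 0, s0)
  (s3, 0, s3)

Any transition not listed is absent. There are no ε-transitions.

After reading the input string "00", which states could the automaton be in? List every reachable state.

Start in {s0}.
Read '0': {s0} → {s1, s3}.
Read '0': {s1, s3} → {s3}.

{s3}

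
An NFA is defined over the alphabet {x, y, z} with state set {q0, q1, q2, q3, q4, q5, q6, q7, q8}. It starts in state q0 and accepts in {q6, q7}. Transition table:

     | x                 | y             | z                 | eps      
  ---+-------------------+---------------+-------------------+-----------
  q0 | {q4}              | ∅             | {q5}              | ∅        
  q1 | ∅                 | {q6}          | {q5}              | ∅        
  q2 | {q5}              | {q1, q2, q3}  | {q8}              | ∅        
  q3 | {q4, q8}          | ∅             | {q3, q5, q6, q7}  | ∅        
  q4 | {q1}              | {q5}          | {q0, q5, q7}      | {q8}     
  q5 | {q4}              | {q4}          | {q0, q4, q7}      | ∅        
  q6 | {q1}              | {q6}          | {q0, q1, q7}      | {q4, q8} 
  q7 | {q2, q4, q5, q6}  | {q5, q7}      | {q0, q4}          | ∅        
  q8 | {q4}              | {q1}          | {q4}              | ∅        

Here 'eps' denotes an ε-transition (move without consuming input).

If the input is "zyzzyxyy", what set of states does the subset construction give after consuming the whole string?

Start in {q0}.
Read 'z': {q0} → {q5}.
Read 'y': {q5} → {q4, q8}.
Read 'z': {q4, q8} → {q0, q4, q5, q7, q8}.
Read 'z': {q0, q4, q5, q7, q8} → {q0, q4, q5, q7, q8}.
Read 'y': {q0, q4, q5, q7, q8} → {q1, q4, q5, q7, q8}.
Read 'x': {q1, q4, q5, q7, q8} → {q1, q2, q4, q5, q6, q8}.
Read 'y': {q1, q2, q4, q5, q6, q8} → {q1, q2, q3, q4, q5, q6, q8}.
Read 'y': {q1, q2, q3, q4, q5, q6, q8} → {q1, q2, q3, q4, q5, q6, q8}.

{q1, q2, q3, q4, q5, q6, q8}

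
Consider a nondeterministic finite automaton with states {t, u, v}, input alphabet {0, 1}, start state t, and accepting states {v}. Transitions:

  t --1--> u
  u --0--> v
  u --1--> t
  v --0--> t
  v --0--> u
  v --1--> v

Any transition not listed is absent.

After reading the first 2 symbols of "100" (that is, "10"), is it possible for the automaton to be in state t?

No

Start in {t}.
Read '1': {t} → {u}.
Read '0': {u} → {v}.
State t is not in {v}.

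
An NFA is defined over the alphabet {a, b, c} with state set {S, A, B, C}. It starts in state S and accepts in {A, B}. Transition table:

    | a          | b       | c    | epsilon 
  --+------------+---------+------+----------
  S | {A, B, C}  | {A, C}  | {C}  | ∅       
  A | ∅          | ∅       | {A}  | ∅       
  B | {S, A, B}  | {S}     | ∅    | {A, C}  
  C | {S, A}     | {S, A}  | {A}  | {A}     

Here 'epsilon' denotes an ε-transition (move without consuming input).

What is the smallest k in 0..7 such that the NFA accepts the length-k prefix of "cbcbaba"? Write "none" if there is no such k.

1

Start in {S}.
Read 'c': {S} → {A, C}.
None of the earlier sets intersect F, but {A, C} does.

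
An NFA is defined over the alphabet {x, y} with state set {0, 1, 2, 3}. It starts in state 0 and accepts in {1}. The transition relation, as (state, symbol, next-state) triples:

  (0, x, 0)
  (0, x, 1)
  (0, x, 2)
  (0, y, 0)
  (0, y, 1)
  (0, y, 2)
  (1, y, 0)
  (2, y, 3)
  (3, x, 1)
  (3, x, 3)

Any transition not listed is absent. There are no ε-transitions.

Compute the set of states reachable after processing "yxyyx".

Start in {0}.
Read 'y': 0→{0, 1, 2}; now {0, 1, 2}.
Read 'x': 0→{0, 1, 2}, 1→∅, 2→∅; now {0, 1, 2}.
Read 'y': 0→{0, 1, 2}, 1→{0}, 2→{3}; now {0, 1, 2, 3}.
Read 'y': 0→{0, 1, 2}, 1→{0}, 2→{3}, 3→∅; now {0, 1, 2, 3}.
Read 'x': 0→{0, 1, 2}, 1→∅, 2→∅, 3→{1, 3}; now {0, 1, 2, 3}.

{0, 1, 2, 3}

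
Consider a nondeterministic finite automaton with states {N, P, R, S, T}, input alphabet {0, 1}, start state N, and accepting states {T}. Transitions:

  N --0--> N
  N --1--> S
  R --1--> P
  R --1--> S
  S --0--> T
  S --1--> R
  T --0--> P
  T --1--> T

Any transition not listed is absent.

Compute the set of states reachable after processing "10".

{T}

Start in {N}.
Read '1': {N} → {S}.
Read '0': {S} → {T}.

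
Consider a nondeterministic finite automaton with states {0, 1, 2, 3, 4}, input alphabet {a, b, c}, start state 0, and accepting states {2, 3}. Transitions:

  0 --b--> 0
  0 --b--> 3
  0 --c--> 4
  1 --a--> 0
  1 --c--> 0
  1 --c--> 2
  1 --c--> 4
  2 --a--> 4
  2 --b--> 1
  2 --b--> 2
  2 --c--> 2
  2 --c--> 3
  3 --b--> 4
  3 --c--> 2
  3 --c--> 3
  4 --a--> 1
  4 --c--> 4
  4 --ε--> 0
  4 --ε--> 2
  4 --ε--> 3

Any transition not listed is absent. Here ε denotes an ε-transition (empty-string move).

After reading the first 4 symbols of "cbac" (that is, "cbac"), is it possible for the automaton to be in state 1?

No

Start in {0}.
Read 'c': 0→{4}; union {4}; ε-closure = {0, 2, 3, 4}.
Read 'b': 0→{0, 3}, 2→{1, 2}, 3→{4}, 4→∅; now {0, 1, 2, 3, 4}.
Read 'a': 0→∅, 1→{0}, 2→{4}, 3→∅, 4→{1}; union {0, 1, 4}; ε-closure = {0, 1, 2, 3, 4}.
Read 'c': 0→{4}, 1→{0, 2, 4}, 2→{2, 3}, 3→{2, 3}, 4→{4}; now {0, 2, 3, 4}.
State 1 is not in {0, 2, 3, 4}.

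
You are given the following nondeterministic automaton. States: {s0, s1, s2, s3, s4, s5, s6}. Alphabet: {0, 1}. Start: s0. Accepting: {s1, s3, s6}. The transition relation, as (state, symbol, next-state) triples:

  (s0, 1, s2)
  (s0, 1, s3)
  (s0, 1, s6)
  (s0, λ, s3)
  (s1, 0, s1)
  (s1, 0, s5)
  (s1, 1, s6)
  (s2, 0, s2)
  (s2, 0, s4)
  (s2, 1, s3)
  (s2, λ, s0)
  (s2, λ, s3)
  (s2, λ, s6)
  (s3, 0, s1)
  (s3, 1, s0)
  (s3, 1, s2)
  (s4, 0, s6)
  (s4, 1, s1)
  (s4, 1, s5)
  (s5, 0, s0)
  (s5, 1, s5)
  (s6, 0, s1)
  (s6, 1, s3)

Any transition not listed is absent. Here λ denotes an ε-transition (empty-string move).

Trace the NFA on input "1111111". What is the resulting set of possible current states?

{s0, s2, s3, s6}

Start: ε-closure({s0}) = {s0, s3}.
Read '1': s0→{s2, s3, s6}, s3→{s0, s2}; now {s0, s2, s3, s6}.
Read '1': s0→{s2, s3, s6}, s2→{s3}, s3→{s0, s2}, s6→{s3}; now {s0, s2, s3, s6}.
Read '1': s0→{s2, s3, s6}, s2→{s3}, s3→{s0, s2}, s6→{s3}; now {s0, s2, s3, s6}.
Read '1': s0→{s2, s3, s6}, s2→{s3}, s3→{s0, s2}, s6→{s3}; now {s0, s2, s3, s6}.
Read '1': s0→{s2, s3, s6}, s2→{s3}, s3→{s0, s2}, s6→{s3}; now {s0, s2, s3, s6}.
Read '1': s0→{s2, s3, s6}, s2→{s3}, s3→{s0, s2}, s6→{s3}; now {s0, s2, s3, s6}.
Read '1': s0→{s2, s3, s6}, s2→{s3}, s3→{s0, s2}, s6→{s3}; now {s0, s2, s3, s6}.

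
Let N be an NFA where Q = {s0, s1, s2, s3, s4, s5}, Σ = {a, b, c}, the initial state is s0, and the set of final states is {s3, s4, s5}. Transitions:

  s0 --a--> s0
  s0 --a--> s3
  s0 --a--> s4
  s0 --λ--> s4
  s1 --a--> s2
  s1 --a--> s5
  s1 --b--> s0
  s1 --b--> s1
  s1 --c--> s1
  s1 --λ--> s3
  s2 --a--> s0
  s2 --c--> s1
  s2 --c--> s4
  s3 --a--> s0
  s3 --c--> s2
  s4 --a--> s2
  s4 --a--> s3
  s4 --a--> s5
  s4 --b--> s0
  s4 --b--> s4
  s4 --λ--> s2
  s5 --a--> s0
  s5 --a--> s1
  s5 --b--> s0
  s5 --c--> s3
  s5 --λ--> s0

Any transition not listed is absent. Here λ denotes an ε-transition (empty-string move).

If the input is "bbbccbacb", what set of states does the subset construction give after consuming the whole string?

{s0, s1, s2, s3, s4}

Start: ε-closure({s0}) = {s0, s2, s4}.
Read 'b': {s0, s2, s4} → {s0, s2, s4}.
Read 'b': {s0, s2, s4} → {s0, s2, s4}.
Read 'b': {s0, s2, s4} → {s0, s2, s4}.
Read 'c': {s0, s2, s4} → {s1, s2, s3, s4}.
Read 'c': {s1, s2, s3, s4} → {s1, s2, s3, s4}.
Read 'b': {s1, s2, s3, s4} → {s0, s1, s2, s3, s4}.
Read 'a': {s0, s1, s2, s3, s4} → {s0, s2, s3, s4, s5}.
Read 'c': {s0, s2, s3, s4, s5} → {s1, s2, s3, s4}.
Read 'b': {s1, s2, s3, s4} → {s0, s1, s2, s3, s4}.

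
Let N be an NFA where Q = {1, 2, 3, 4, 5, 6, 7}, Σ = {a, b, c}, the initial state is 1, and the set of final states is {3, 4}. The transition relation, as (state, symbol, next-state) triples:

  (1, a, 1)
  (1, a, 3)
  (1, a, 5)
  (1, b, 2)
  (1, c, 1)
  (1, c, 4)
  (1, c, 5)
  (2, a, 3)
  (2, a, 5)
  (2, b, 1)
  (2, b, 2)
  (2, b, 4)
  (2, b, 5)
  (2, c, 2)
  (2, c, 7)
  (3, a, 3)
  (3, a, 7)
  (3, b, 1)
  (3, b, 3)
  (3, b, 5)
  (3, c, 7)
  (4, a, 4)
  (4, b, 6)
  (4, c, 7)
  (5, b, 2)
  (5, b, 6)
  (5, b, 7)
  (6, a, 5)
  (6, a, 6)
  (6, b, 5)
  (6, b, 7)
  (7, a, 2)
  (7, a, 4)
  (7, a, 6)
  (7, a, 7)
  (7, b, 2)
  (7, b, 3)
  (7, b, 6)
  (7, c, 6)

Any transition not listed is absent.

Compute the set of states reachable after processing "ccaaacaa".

Start in {1}.
Read 'c': 1→{1, 4, 5}; now {1, 4, 5}.
Read 'c': 1→{1, 4, 5}, 4→{7}, 5→∅; now {1, 4, 5, 7}.
Read 'a': 1→{1, 3, 5}, 4→{4}, 5→∅, 7→{2, 4, 6, 7}; now {1, 2, 3, 4, 5, 6, 7}.
Read 'a': 1→{1, 3, 5}, 2→{3, 5}, 3→{3, 7}, 4→{4}, 5→∅, 6→{5, 6}, 7→{2, 4, 6, 7}; now {1, 2, 3, 4, 5, 6, 7}.
Read 'a': 1→{1, 3, 5}, 2→{3, 5}, 3→{3, 7}, 4→{4}, 5→∅, 6→{5, 6}, 7→{2, 4, 6, 7}; now {1, 2, 3, 4, 5, 6, 7}.
Read 'c': 1→{1, 4, 5}, 2→{2, 7}, 3→{7}, 4→{7}, 5→∅, 6→∅, 7→{6}; now {1, 2, 4, 5, 6, 7}.
Read 'a': 1→{1, 3, 5}, 2→{3, 5}, 4→{4}, 5→∅, 6→{5, 6}, 7→{2, 4, 6, 7}; now {1, 2, 3, 4, 5, 6, 7}.
Read 'a': 1→{1, 3, 5}, 2→{3, 5}, 3→{3, 7}, 4→{4}, 5→∅, 6→{5, 6}, 7→{2, 4, 6, 7}; now {1, 2, 3, 4, 5, 6, 7}.

{1, 2, 3, 4, 5, 6, 7}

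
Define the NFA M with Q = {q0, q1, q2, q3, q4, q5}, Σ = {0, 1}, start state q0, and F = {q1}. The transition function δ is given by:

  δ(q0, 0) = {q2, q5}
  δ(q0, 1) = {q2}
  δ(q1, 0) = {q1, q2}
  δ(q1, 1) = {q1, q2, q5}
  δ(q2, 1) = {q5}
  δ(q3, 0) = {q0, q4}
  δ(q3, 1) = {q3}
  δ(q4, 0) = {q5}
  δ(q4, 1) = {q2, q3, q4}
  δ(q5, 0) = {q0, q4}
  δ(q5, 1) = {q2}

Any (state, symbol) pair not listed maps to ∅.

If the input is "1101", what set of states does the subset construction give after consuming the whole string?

Start in {q0}.
Read '1': {q0} → {q2}.
Read '1': {q2} → {q5}.
Read '0': {q5} → {q0, q4}.
Read '1': {q0, q4} → {q2, q3, q4}.

{q2, q3, q4}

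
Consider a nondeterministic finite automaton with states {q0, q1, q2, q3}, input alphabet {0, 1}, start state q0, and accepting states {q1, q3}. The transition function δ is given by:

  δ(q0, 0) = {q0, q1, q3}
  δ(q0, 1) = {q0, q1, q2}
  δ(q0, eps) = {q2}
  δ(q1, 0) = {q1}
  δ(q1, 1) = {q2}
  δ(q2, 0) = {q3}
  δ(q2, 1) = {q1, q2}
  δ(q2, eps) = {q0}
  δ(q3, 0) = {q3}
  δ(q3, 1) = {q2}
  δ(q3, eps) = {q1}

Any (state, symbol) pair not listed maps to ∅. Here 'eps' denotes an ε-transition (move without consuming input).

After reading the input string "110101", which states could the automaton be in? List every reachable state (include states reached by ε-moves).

Start: ε-closure({q0}) = {q0, q2}.
Read '1': {q0, q2} → {q0, q1, q2}.
Read '1': {q0, q1, q2} → {q0, q1, q2}.
Read '0': {q0, q1, q2} → {q0, q1, q2, q3}.
Read '1': {q0, q1, q2, q3} → {q0, q1, q2}.
Read '0': {q0, q1, q2} → {q0, q1, q2, q3}.
Read '1': {q0, q1, q2, q3} → {q0, q1, q2}.

{q0, q1, q2}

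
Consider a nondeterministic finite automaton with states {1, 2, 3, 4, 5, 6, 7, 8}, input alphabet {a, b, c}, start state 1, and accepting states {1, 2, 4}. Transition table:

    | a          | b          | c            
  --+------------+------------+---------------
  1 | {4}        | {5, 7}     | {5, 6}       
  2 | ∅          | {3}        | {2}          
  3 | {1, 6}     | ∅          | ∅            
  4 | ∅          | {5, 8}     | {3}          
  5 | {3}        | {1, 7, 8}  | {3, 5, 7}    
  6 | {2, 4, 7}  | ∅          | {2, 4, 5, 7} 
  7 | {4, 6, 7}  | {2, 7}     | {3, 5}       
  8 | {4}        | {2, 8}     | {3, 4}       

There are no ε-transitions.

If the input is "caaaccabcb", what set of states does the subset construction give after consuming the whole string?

Start in {1}.
Read 'c': {1} → {5, 6}.
Read 'a': {5, 6} → {2, 3, 4, 7}.
Read 'a': {2, 3, 4, 7} → {1, 4, 6, 7}.
Read 'a': {1, 4, 6, 7} → {2, 4, 6, 7}.
Read 'c': {2, 4, 6, 7} → {2, 3, 4, 5, 7}.
Read 'c': {2, 3, 4, 5, 7} → {2, 3, 5, 7}.
Read 'a': {2, 3, 5, 7} → {1, 3, 4, 6, 7}.
Read 'b': {1, 3, 4, 6, 7} → {2, 5, 7, 8}.
Read 'c': {2, 5, 7, 8} → {2, 3, 4, 5, 7}.
Read 'b': {2, 3, 4, 5, 7} → {1, 2, 3, 5, 7, 8}.

{1, 2, 3, 5, 7, 8}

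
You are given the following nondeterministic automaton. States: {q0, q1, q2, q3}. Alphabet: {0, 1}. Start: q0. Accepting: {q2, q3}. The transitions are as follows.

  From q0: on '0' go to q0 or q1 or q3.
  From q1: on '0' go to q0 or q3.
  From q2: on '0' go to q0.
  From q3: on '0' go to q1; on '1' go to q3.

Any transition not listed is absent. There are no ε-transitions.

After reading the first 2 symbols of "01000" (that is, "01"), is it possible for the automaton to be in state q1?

Start in {q0}.
Read '0': {q0} → {q0, q1, q3}.
Read '1': {q0, q1, q3} → {q3}.
State q1 is not in {q3}.

No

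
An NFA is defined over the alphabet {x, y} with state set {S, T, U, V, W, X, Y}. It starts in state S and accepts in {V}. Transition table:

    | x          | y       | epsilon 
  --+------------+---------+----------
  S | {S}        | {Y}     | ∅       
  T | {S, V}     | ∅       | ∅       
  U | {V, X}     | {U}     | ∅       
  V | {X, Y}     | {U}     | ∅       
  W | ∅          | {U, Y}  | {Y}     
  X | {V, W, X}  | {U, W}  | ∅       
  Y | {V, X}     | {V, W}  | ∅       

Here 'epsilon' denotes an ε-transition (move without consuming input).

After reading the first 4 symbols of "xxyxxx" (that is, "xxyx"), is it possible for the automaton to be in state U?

No

Start in {S}.
Read 'x': S→{S}; now {S}.
Read 'x': S→{S}; now {S}.
Read 'y': S→{Y}; now {Y}.
Read 'x': Y→{V, X}; now {V, X}.
State U is not in {V, X}.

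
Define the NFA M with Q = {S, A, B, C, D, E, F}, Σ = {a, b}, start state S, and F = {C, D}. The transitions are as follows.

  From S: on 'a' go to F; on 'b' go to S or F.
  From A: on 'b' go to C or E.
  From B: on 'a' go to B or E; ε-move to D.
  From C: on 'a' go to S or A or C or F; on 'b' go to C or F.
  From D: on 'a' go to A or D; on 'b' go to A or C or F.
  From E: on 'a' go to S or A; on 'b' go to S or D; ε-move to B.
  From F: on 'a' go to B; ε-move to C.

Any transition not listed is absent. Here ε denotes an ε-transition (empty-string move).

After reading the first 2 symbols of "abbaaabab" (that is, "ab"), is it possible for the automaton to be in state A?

Start in {S}.
Read 'a': S→{F}; union {F}; ε-closure = {C, F}.
Read 'b': C→{C, F}, F→∅; now {C, F}.
State A is not in {C, F}.

No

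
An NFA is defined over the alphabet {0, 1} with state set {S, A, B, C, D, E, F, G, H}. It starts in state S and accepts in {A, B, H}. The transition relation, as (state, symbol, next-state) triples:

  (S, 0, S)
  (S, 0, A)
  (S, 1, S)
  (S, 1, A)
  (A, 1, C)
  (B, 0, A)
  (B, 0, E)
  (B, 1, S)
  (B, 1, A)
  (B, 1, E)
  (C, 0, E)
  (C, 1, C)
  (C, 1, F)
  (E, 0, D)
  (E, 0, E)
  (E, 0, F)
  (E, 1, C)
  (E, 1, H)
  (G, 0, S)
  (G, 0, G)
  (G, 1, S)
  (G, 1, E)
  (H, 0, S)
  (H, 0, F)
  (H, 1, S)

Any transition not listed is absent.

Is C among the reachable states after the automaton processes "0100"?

No

Start in {S}.
Read '0': S→{S, A}; now {S, A}.
Read '1': S→{S, A}, A→{C}; now {S, A, C}.
Read '0': S→{S, A}, A→∅, C→{E}; now {S, A, E}.
Read '0': S→{S, A}, A→∅, E→{D, E, F}; now {S, A, D, E, F}.
State C is not in {S, A, D, E, F}.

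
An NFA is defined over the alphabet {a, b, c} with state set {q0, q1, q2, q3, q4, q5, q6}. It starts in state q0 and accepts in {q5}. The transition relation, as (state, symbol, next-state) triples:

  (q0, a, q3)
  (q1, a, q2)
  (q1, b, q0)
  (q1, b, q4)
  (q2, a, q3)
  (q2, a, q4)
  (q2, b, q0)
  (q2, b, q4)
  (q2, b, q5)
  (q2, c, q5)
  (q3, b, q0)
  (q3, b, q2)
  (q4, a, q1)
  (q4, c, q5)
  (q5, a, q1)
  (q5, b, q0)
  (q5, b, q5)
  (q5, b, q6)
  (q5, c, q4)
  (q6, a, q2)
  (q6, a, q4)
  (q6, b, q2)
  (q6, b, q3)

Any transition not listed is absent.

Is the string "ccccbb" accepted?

Start in {q0}.
Read 'c': q0→∅; now ∅.
The set is empty and remains empty for the remaining 5 symbols.
The final set ∅ contains no accepting state.

No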